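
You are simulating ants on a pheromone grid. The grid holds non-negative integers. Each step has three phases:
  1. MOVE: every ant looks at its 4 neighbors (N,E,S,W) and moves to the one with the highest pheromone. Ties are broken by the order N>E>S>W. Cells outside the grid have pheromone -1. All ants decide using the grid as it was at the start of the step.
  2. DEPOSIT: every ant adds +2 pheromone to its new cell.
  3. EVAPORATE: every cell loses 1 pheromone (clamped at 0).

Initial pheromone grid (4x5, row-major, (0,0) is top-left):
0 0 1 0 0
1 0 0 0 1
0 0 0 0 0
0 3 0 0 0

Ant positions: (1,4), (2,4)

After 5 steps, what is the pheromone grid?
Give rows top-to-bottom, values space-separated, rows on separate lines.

After step 1: ants at (0,4),(1,4)
  0 0 0 0 1
  0 0 0 0 2
  0 0 0 0 0
  0 2 0 0 0
After step 2: ants at (1,4),(0,4)
  0 0 0 0 2
  0 0 0 0 3
  0 0 0 0 0
  0 1 0 0 0
After step 3: ants at (0,4),(1,4)
  0 0 0 0 3
  0 0 0 0 4
  0 0 0 0 0
  0 0 0 0 0
After step 4: ants at (1,4),(0,4)
  0 0 0 0 4
  0 0 0 0 5
  0 0 0 0 0
  0 0 0 0 0
After step 5: ants at (0,4),(1,4)
  0 0 0 0 5
  0 0 0 0 6
  0 0 0 0 0
  0 0 0 0 0

0 0 0 0 5
0 0 0 0 6
0 0 0 0 0
0 0 0 0 0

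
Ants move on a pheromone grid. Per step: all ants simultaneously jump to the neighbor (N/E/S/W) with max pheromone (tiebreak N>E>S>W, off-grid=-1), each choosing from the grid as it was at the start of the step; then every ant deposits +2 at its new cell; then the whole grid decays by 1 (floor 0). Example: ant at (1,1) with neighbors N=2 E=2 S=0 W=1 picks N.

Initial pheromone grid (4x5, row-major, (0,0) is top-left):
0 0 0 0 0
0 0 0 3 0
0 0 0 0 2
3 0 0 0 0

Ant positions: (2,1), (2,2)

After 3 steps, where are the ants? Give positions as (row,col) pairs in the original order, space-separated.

Step 1: ant0:(2,1)->N->(1,1) | ant1:(2,2)->N->(1,2)
  grid max=2 at (1,3)
Step 2: ant0:(1,1)->E->(1,2) | ant1:(1,2)->E->(1,3)
  grid max=3 at (1,3)
Step 3: ant0:(1,2)->E->(1,3) | ant1:(1,3)->W->(1,2)
  grid max=4 at (1,3)

(1,3) (1,2)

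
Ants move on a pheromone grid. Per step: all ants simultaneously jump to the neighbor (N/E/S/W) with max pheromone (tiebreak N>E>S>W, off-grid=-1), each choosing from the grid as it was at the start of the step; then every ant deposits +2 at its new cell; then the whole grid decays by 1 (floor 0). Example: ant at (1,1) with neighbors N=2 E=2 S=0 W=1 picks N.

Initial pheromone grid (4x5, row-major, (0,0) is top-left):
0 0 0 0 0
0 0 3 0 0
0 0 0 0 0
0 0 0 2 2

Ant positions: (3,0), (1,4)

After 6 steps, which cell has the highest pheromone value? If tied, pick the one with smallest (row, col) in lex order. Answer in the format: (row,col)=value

Answer: (0,3)=1

Derivation:
Step 1: ant0:(3,0)->N->(2,0) | ant1:(1,4)->N->(0,4)
  grid max=2 at (1,2)
Step 2: ant0:(2,0)->N->(1,0) | ant1:(0,4)->S->(1,4)
  grid max=1 at (1,0)
Step 3: ant0:(1,0)->N->(0,0) | ant1:(1,4)->N->(0,4)
  grid max=1 at (0,0)
Step 4: ant0:(0,0)->E->(0,1) | ant1:(0,4)->S->(1,4)
  grid max=1 at (0,1)
Step 5: ant0:(0,1)->E->(0,2) | ant1:(1,4)->N->(0,4)
  grid max=1 at (0,2)
Step 6: ant0:(0,2)->E->(0,3) | ant1:(0,4)->S->(1,4)
  grid max=1 at (0,3)
Final grid:
  0 0 0 1 0
  0 0 0 0 1
  0 0 0 0 0
  0 0 0 0 0
Max pheromone 1 at (0,3)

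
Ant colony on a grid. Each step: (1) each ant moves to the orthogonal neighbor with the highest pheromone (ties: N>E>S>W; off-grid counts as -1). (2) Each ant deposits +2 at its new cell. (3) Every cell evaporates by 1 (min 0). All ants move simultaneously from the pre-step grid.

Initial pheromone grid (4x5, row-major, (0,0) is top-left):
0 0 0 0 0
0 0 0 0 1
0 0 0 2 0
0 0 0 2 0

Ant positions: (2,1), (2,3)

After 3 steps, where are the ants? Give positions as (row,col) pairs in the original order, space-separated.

Step 1: ant0:(2,1)->N->(1,1) | ant1:(2,3)->S->(3,3)
  grid max=3 at (3,3)
Step 2: ant0:(1,1)->N->(0,1) | ant1:(3,3)->N->(2,3)
  grid max=2 at (2,3)
Step 3: ant0:(0,1)->E->(0,2) | ant1:(2,3)->S->(3,3)
  grid max=3 at (3,3)

(0,2) (3,3)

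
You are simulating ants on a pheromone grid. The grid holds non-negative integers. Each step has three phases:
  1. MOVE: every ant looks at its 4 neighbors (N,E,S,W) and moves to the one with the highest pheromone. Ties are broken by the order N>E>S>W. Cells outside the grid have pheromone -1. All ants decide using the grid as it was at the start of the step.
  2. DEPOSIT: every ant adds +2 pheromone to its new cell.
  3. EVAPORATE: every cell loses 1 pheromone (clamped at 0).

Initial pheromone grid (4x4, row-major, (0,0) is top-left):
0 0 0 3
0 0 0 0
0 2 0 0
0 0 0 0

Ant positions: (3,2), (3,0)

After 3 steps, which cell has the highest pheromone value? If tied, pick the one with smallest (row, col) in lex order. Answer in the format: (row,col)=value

Step 1: ant0:(3,2)->N->(2,2) | ant1:(3,0)->N->(2,0)
  grid max=2 at (0,3)
Step 2: ant0:(2,2)->W->(2,1) | ant1:(2,0)->E->(2,1)
  grid max=4 at (2,1)
Step 3: ant0:(2,1)->N->(1,1) | ant1:(2,1)->N->(1,1)
  grid max=3 at (1,1)
Final grid:
  0 0 0 0
  0 3 0 0
  0 3 0 0
  0 0 0 0
Max pheromone 3 at (1,1)

Answer: (1,1)=3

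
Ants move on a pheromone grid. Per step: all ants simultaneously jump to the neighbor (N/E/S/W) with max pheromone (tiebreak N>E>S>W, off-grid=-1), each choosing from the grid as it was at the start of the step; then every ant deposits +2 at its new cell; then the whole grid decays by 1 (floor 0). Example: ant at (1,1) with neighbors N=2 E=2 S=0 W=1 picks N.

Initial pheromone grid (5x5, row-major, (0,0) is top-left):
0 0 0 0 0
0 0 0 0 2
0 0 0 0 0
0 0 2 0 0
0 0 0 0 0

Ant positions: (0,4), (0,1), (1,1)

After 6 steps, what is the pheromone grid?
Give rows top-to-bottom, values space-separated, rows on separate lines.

After step 1: ants at (1,4),(0,2),(0,1)
  0 1 1 0 0
  0 0 0 0 3
  0 0 0 0 0
  0 0 1 0 0
  0 0 0 0 0
After step 2: ants at (0,4),(0,1),(0,2)
  0 2 2 0 1
  0 0 0 0 2
  0 0 0 0 0
  0 0 0 0 0
  0 0 0 0 0
After step 3: ants at (1,4),(0,2),(0,1)
  0 3 3 0 0
  0 0 0 0 3
  0 0 0 0 0
  0 0 0 0 0
  0 0 0 0 0
After step 4: ants at (0,4),(0,1),(0,2)
  0 4 4 0 1
  0 0 0 0 2
  0 0 0 0 0
  0 0 0 0 0
  0 0 0 0 0
After step 5: ants at (1,4),(0,2),(0,1)
  0 5 5 0 0
  0 0 0 0 3
  0 0 0 0 0
  0 0 0 0 0
  0 0 0 0 0
After step 6: ants at (0,4),(0,1),(0,2)
  0 6 6 0 1
  0 0 0 0 2
  0 0 0 0 0
  0 0 0 0 0
  0 0 0 0 0

0 6 6 0 1
0 0 0 0 2
0 0 0 0 0
0 0 0 0 0
0 0 0 0 0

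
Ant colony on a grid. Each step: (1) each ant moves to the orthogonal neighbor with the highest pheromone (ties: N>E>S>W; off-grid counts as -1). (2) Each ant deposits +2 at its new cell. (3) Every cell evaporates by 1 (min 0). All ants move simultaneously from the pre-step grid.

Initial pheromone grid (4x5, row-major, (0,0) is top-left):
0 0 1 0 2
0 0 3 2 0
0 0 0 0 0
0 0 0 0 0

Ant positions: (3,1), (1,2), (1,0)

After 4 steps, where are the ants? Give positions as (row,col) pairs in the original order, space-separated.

Step 1: ant0:(3,1)->N->(2,1) | ant1:(1,2)->E->(1,3) | ant2:(1,0)->N->(0,0)
  grid max=3 at (1,3)
Step 2: ant0:(2,1)->N->(1,1) | ant1:(1,3)->W->(1,2) | ant2:(0,0)->E->(0,1)
  grid max=3 at (1,2)
Step 3: ant0:(1,1)->E->(1,2) | ant1:(1,2)->E->(1,3) | ant2:(0,1)->S->(1,1)
  grid max=4 at (1,2)
Step 4: ant0:(1,2)->E->(1,3) | ant1:(1,3)->W->(1,2) | ant2:(1,1)->E->(1,2)
  grid max=7 at (1,2)

(1,3) (1,2) (1,2)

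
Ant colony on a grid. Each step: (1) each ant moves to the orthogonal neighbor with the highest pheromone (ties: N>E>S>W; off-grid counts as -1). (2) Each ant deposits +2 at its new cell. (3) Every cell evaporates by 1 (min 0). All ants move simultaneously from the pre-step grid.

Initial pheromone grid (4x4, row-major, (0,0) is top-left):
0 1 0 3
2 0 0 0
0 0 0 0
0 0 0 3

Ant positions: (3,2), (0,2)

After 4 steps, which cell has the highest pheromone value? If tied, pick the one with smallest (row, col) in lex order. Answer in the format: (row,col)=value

Answer: (0,3)=3

Derivation:
Step 1: ant0:(3,2)->E->(3,3) | ant1:(0,2)->E->(0,3)
  grid max=4 at (0,3)
Step 2: ant0:(3,3)->N->(2,3) | ant1:(0,3)->S->(1,3)
  grid max=3 at (0,3)
Step 3: ant0:(2,3)->S->(3,3) | ant1:(1,3)->N->(0,3)
  grid max=4 at (0,3)
Step 4: ant0:(3,3)->N->(2,3) | ant1:(0,3)->S->(1,3)
  grid max=3 at (0,3)
Final grid:
  0 0 0 3
  0 0 0 1
  0 0 0 1
  0 0 0 3
Max pheromone 3 at (0,3)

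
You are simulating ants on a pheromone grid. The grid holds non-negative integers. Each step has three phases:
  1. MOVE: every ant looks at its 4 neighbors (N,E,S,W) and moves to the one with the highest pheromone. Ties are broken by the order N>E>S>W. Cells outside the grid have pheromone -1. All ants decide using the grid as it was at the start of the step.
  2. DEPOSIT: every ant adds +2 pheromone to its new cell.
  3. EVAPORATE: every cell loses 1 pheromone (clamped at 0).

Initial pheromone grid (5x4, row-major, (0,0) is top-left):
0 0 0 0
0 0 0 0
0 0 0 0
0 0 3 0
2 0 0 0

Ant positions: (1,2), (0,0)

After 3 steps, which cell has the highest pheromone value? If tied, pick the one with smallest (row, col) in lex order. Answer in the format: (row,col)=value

Answer: (0,1)=3

Derivation:
Step 1: ant0:(1,2)->N->(0,2) | ant1:(0,0)->E->(0,1)
  grid max=2 at (3,2)
Step 2: ant0:(0,2)->W->(0,1) | ant1:(0,1)->E->(0,2)
  grid max=2 at (0,1)
Step 3: ant0:(0,1)->E->(0,2) | ant1:(0,2)->W->(0,1)
  grid max=3 at (0,1)
Final grid:
  0 3 3 0
  0 0 0 0
  0 0 0 0
  0 0 0 0
  0 0 0 0
Max pheromone 3 at (0,1)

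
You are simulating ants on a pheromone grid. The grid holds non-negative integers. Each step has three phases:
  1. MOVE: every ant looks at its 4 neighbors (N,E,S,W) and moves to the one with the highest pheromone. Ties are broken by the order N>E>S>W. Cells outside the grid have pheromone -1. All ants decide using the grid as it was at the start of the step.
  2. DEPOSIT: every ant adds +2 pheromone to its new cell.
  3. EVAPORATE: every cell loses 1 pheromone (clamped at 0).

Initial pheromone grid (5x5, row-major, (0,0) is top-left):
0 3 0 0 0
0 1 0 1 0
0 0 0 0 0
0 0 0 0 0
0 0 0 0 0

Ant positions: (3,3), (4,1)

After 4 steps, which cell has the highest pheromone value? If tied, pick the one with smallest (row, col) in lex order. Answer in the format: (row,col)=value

Answer: (0,1)=1

Derivation:
Step 1: ant0:(3,3)->N->(2,3) | ant1:(4,1)->N->(3,1)
  grid max=2 at (0,1)
Step 2: ant0:(2,3)->N->(1,3) | ant1:(3,1)->N->(2,1)
  grid max=1 at (0,1)
Step 3: ant0:(1,3)->N->(0,3) | ant1:(2,1)->N->(1,1)
  grid max=1 at (0,3)
Step 4: ant0:(0,3)->E->(0,4) | ant1:(1,1)->N->(0,1)
  grid max=1 at (0,1)
Final grid:
  0 1 0 0 1
  0 0 0 0 0
  0 0 0 0 0
  0 0 0 0 0
  0 0 0 0 0
Max pheromone 1 at (0,1)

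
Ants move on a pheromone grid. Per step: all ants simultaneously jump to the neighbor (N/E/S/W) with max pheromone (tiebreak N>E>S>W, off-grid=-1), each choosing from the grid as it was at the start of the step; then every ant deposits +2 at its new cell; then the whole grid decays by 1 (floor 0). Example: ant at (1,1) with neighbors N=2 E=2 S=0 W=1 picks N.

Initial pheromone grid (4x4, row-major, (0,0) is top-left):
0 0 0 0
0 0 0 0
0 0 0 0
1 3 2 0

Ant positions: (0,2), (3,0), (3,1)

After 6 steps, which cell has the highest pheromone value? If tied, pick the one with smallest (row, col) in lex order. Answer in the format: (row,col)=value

Answer: (3,1)=9

Derivation:
Step 1: ant0:(0,2)->E->(0,3) | ant1:(3,0)->E->(3,1) | ant2:(3,1)->E->(3,2)
  grid max=4 at (3,1)
Step 2: ant0:(0,3)->S->(1,3) | ant1:(3,1)->E->(3,2) | ant2:(3,2)->W->(3,1)
  grid max=5 at (3,1)
Step 3: ant0:(1,3)->N->(0,3) | ant1:(3,2)->W->(3,1) | ant2:(3,1)->E->(3,2)
  grid max=6 at (3,1)
Step 4: ant0:(0,3)->S->(1,3) | ant1:(3,1)->E->(3,2) | ant2:(3,2)->W->(3,1)
  grid max=7 at (3,1)
Step 5: ant0:(1,3)->N->(0,3) | ant1:(3,2)->W->(3,1) | ant2:(3,1)->E->(3,2)
  grid max=8 at (3,1)
Step 6: ant0:(0,3)->S->(1,3) | ant1:(3,1)->E->(3,2) | ant2:(3,2)->W->(3,1)
  grid max=9 at (3,1)
Final grid:
  0 0 0 0
  0 0 0 1
  0 0 0 0
  0 9 8 0
Max pheromone 9 at (3,1)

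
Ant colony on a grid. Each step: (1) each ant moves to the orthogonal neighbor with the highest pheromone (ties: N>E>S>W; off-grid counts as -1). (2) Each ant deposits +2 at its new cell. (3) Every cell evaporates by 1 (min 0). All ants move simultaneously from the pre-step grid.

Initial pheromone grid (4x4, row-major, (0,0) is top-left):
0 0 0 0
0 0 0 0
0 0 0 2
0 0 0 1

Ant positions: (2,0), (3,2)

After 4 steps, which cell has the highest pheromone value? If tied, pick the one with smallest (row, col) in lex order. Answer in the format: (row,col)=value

Step 1: ant0:(2,0)->N->(1,0) | ant1:(3,2)->E->(3,3)
  grid max=2 at (3,3)
Step 2: ant0:(1,0)->N->(0,0) | ant1:(3,3)->N->(2,3)
  grid max=2 at (2,3)
Step 3: ant0:(0,0)->E->(0,1) | ant1:(2,3)->S->(3,3)
  grid max=2 at (3,3)
Step 4: ant0:(0,1)->E->(0,2) | ant1:(3,3)->N->(2,3)
  grid max=2 at (2,3)
Final grid:
  0 0 1 0
  0 0 0 0
  0 0 0 2
  0 0 0 1
Max pheromone 2 at (2,3)

Answer: (2,3)=2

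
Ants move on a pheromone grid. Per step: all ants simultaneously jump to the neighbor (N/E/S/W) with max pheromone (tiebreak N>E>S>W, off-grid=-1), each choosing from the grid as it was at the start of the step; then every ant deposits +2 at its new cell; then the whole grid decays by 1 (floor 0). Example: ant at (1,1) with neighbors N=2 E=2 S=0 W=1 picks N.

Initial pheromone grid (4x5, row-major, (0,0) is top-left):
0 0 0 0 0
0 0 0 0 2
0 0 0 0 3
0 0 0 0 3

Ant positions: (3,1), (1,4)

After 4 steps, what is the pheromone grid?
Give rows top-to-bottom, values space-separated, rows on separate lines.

After step 1: ants at (2,1),(2,4)
  0 0 0 0 0
  0 0 0 0 1
  0 1 0 0 4
  0 0 0 0 2
After step 2: ants at (1,1),(3,4)
  0 0 0 0 0
  0 1 0 0 0
  0 0 0 0 3
  0 0 0 0 3
After step 3: ants at (0,1),(2,4)
  0 1 0 0 0
  0 0 0 0 0
  0 0 0 0 4
  0 0 0 0 2
After step 4: ants at (0,2),(3,4)
  0 0 1 0 0
  0 0 0 0 0
  0 0 0 0 3
  0 0 0 0 3

0 0 1 0 0
0 0 0 0 0
0 0 0 0 3
0 0 0 0 3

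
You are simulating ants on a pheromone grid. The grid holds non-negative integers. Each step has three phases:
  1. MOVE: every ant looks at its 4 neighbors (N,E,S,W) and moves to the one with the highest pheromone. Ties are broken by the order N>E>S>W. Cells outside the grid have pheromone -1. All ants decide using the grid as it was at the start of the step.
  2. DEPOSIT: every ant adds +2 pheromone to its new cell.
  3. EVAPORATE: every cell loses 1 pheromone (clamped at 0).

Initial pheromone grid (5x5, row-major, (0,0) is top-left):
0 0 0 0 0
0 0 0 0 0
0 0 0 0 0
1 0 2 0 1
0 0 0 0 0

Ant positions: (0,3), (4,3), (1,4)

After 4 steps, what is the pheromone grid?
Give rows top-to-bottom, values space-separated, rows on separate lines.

After step 1: ants at (0,4),(3,3),(0,4)
  0 0 0 0 3
  0 0 0 0 0
  0 0 0 0 0
  0 0 1 1 0
  0 0 0 0 0
After step 2: ants at (1,4),(3,2),(1,4)
  0 0 0 0 2
  0 0 0 0 3
  0 0 0 0 0
  0 0 2 0 0
  0 0 0 0 0
After step 3: ants at (0,4),(2,2),(0,4)
  0 0 0 0 5
  0 0 0 0 2
  0 0 1 0 0
  0 0 1 0 0
  0 0 0 0 0
After step 4: ants at (1,4),(3,2),(1,4)
  0 0 0 0 4
  0 0 0 0 5
  0 0 0 0 0
  0 0 2 0 0
  0 0 0 0 0

0 0 0 0 4
0 0 0 0 5
0 0 0 0 0
0 0 2 0 0
0 0 0 0 0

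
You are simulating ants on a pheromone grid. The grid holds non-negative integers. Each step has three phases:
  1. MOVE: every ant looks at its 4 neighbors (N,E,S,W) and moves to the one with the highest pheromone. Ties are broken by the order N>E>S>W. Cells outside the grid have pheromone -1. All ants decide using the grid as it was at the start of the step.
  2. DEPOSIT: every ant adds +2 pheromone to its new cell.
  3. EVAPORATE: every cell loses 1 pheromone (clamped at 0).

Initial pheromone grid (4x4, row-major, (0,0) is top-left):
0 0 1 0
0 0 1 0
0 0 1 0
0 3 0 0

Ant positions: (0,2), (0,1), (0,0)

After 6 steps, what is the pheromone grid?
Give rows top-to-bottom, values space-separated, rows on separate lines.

After step 1: ants at (1,2),(0,2),(0,1)
  0 1 2 0
  0 0 2 0
  0 0 0 0
  0 2 0 0
After step 2: ants at (0,2),(1,2),(0,2)
  0 0 5 0
  0 0 3 0
  0 0 0 0
  0 1 0 0
After step 3: ants at (1,2),(0,2),(1,2)
  0 0 6 0
  0 0 6 0
  0 0 0 0
  0 0 0 0
After step 4: ants at (0,2),(1,2),(0,2)
  0 0 9 0
  0 0 7 0
  0 0 0 0
  0 0 0 0
After step 5: ants at (1,2),(0,2),(1,2)
  0 0 10 0
  0 0 10 0
  0 0 0 0
  0 0 0 0
After step 6: ants at (0,2),(1,2),(0,2)
  0 0 13 0
  0 0 11 0
  0 0 0 0
  0 0 0 0

0 0 13 0
0 0 11 0
0 0 0 0
0 0 0 0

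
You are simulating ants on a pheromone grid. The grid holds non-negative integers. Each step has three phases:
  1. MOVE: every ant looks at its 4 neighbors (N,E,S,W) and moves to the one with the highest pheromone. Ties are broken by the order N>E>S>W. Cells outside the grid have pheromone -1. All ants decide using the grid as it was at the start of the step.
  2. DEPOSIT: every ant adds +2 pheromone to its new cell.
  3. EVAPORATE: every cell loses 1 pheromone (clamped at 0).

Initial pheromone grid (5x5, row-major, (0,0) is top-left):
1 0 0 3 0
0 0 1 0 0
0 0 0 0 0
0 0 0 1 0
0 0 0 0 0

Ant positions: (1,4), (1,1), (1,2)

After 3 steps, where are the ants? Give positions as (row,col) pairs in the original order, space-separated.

Step 1: ant0:(1,4)->N->(0,4) | ant1:(1,1)->E->(1,2) | ant2:(1,2)->N->(0,2)
  grid max=2 at (0,3)
Step 2: ant0:(0,4)->W->(0,3) | ant1:(1,2)->N->(0,2) | ant2:(0,2)->E->(0,3)
  grid max=5 at (0,3)
Step 3: ant0:(0,3)->W->(0,2) | ant1:(0,2)->E->(0,3) | ant2:(0,3)->W->(0,2)
  grid max=6 at (0,3)

(0,2) (0,3) (0,2)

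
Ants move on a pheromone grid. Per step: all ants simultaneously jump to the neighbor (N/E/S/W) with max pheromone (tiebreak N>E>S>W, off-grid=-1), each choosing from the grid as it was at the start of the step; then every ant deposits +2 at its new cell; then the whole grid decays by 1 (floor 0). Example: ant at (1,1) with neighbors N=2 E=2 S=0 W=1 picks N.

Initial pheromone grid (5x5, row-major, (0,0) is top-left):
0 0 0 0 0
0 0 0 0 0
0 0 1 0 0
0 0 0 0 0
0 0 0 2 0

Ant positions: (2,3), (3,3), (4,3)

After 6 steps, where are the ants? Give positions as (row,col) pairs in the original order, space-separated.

Step 1: ant0:(2,3)->W->(2,2) | ant1:(3,3)->S->(4,3) | ant2:(4,3)->N->(3,3)
  grid max=3 at (4,3)
Step 2: ant0:(2,2)->N->(1,2) | ant1:(4,3)->N->(3,3) | ant2:(3,3)->S->(4,3)
  grid max=4 at (4,3)
Step 3: ant0:(1,2)->S->(2,2) | ant1:(3,3)->S->(4,3) | ant2:(4,3)->N->(3,3)
  grid max=5 at (4,3)
Step 4: ant0:(2,2)->N->(1,2) | ant1:(4,3)->N->(3,3) | ant2:(3,3)->S->(4,3)
  grid max=6 at (4,3)
Step 5: ant0:(1,2)->S->(2,2) | ant1:(3,3)->S->(4,3) | ant2:(4,3)->N->(3,3)
  grid max=7 at (4,3)
Step 6: ant0:(2,2)->N->(1,2) | ant1:(4,3)->N->(3,3) | ant2:(3,3)->S->(4,3)
  grid max=8 at (4,3)

(1,2) (3,3) (4,3)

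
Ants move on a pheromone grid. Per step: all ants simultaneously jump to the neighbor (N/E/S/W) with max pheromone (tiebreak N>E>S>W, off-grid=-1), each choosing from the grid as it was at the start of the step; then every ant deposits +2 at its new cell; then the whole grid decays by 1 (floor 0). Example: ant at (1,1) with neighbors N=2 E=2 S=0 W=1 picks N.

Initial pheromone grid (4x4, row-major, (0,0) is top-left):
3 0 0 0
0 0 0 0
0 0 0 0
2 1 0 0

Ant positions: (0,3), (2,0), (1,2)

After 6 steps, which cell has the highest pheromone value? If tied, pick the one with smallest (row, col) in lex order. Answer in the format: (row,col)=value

Answer: (0,3)=7

Derivation:
Step 1: ant0:(0,3)->S->(1,3) | ant1:(2,0)->S->(3,0) | ant2:(1,2)->N->(0,2)
  grid max=3 at (3,0)
Step 2: ant0:(1,3)->N->(0,3) | ant1:(3,0)->N->(2,0) | ant2:(0,2)->E->(0,3)
  grid max=3 at (0,3)
Step 3: ant0:(0,3)->S->(1,3) | ant1:(2,0)->S->(3,0) | ant2:(0,3)->S->(1,3)
  grid max=3 at (1,3)
Step 4: ant0:(1,3)->N->(0,3) | ant1:(3,0)->N->(2,0) | ant2:(1,3)->N->(0,3)
  grid max=5 at (0,3)
Step 5: ant0:(0,3)->S->(1,3) | ant1:(2,0)->S->(3,0) | ant2:(0,3)->S->(1,3)
  grid max=5 at (1,3)
Step 6: ant0:(1,3)->N->(0,3) | ant1:(3,0)->N->(2,0) | ant2:(1,3)->N->(0,3)
  grid max=7 at (0,3)
Final grid:
  0 0 0 7
  0 0 0 4
  1 0 0 0
  2 0 0 0
Max pheromone 7 at (0,3)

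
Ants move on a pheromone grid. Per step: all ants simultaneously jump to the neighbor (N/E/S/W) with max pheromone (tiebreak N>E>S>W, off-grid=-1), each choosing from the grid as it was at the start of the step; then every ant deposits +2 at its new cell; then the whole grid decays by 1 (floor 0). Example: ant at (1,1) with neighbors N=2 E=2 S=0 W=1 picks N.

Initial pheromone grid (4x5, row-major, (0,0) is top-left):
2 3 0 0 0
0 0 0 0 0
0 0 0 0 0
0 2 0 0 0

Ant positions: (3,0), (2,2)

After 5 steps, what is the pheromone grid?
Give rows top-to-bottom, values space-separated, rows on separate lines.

After step 1: ants at (3,1),(1,2)
  1 2 0 0 0
  0 0 1 0 0
  0 0 0 0 0
  0 3 0 0 0
After step 2: ants at (2,1),(0,2)
  0 1 1 0 0
  0 0 0 0 0
  0 1 0 0 0
  0 2 0 0 0
After step 3: ants at (3,1),(0,1)
  0 2 0 0 0
  0 0 0 0 0
  0 0 0 0 0
  0 3 0 0 0
After step 4: ants at (2,1),(0,2)
  0 1 1 0 0
  0 0 0 0 0
  0 1 0 0 0
  0 2 0 0 0
After step 5: ants at (3,1),(0,1)
  0 2 0 0 0
  0 0 0 0 0
  0 0 0 0 0
  0 3 0 0 0

0 2 0 0 0
0 0 0 0 0
0 0 0 0 0
0 3 0 0 0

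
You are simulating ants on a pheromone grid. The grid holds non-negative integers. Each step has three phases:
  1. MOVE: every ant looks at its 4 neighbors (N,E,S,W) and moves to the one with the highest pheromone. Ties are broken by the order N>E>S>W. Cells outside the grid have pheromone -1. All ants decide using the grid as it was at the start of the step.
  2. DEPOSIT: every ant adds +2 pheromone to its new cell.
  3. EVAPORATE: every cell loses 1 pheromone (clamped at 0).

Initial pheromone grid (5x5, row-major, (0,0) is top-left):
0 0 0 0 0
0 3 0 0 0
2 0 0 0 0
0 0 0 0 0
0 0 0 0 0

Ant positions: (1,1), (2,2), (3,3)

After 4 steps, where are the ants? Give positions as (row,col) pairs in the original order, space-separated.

Step 1: ant0:(1,1)->N->(0,1) | ant1:(2,2)->N->(1,2) | ant2:(3,3)->N->(2,3)
  grid max=2 at (1,1)
Step 2: ant0:(0,1)->S->(1,1) | ant1:(1,2)->W->(1,1) | ant2:(2,3)->N->(1,3)
  grid max=5 at (1,1)
Step 3: ant0:(1,1)->N->(0,1) | ant1:(1,1)->N->(0,1) | ant2:(1,3)->N->(0,3)
  grid max=4 at (1,1)
Step 4: ant0:(0,1)->S->(1,1) | ant1:(0,1)->S->(1,1) | ant2:(0,3)->E->(0,4)
  grid max=7 at (1,1)

(1,1) (1,1) (0,4)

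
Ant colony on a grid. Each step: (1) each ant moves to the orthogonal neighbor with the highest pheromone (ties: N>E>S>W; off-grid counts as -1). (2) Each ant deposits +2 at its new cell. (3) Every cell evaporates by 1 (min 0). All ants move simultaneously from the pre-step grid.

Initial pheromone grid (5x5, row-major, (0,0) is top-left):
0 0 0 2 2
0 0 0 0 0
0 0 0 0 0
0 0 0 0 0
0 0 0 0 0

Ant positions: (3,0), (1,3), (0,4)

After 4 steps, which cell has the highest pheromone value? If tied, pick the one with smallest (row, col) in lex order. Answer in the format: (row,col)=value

Step 1: ant0:(3,0)->N->(2,0) | ant1:(1,3)->N->(0,3) | ant2:(0,4)->W->(0,3)
  grid max=5 at (0,3)
Step 2: ant0:(2,0)->N->(1,0) | ant1:(0,3)->E->(0,4) | ant2:(0,3)->E->(0,4)
  grid max=4 at (0,3)
Step 3: ant0:(1,0)->N->(0,0) | ant1:(0,4)->W->(0,3) | ant2:(0,4)->W->(0,3)
  grid max=7 at (0,3)
Step 4: ant0:(0,0)->E->(0,1) | ant1:(0,3)->E->(0,4) | ant2:(0,3)->E->(0,4)
  grid max=6 at (0,3)
Final grid:
  0 1 0 6 6
  0 0 0 0 0
  0 0 0 0 0
  0 0 0 0 0
  0 0 0 0 0
Max pheromone 6 at (0,3)

Answer: (0,3)=6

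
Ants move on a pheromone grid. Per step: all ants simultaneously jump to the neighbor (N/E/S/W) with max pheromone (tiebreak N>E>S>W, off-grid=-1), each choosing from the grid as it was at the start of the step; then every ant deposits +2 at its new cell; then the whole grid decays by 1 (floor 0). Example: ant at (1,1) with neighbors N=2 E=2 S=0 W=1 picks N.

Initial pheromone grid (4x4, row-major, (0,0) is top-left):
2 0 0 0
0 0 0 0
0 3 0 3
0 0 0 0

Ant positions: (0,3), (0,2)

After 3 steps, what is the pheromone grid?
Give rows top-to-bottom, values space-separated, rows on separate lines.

After step 1: ants at (1,3),(0,3)
  1 0 0 1
  0 0 0 1
  0 2 0 2
  0 0 0 0
After step 2: ants at (2,3),(1,3)
  0 0 0 0
  0 0 0 2
  0 1 0 3
  0 0 0 0
After step 3: ants at (1,3),(2,3)
  0 0 0 0
  0 0 0 3
  0 0 0 4
  0 0 0 0

0 0 0 0
0 0 0 3
0 0 0 4
0 0 0 0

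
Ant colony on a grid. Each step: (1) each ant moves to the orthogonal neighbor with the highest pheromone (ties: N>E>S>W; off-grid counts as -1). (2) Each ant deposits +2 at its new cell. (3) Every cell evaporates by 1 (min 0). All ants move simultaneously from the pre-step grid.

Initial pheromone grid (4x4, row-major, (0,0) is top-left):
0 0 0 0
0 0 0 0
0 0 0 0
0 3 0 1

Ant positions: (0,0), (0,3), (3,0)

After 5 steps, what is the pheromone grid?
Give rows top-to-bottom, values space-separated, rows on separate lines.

After step 1: ants at (0,1),(1,3),(3,1)
  0 1 0 0
  0 0 0 1
  0 0 0 0
  0 4 0 0
After step 2: ants at (0,2),(0,3),(2,1)
  0 0 1 1
  0 0 0 0
  0 1 0 0
  0 3 0 0
After step 3: ants at (0,3),(0,2),(3,1)
  0 0 2 2
  0 0 0 0
  0 0 0 0
  0 4 0 0
After step 4: ants at (0,2),(0,3),(2,1)
  0 0 3 3
  0 0 0 0
  0 1 0 0
  0 3 0 0
After step 5: ants at (0,3),(0,2),(3,1)
  0 0 4 4
  0 0 0 0
  0 0 0 0
  0 4 0 0

0 0 4 4
0 0 0 0
0 0 0 0
0 4 0 0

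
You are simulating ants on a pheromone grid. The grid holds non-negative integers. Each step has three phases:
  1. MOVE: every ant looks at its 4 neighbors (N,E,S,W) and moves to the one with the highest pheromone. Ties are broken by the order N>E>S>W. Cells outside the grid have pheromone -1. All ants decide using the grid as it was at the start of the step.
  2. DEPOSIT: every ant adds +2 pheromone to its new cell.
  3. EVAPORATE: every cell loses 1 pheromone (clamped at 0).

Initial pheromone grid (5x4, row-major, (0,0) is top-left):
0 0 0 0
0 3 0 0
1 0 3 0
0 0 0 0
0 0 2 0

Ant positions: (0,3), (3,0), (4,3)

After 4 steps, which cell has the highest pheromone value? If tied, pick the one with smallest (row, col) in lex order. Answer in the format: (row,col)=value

Answer: (4,2)=2

Derivation:
Step 1: ant0:(0,3)->S->(1,3) | ant1:(3,0)->N->(2,0) | ant2:(4,3)->W->(4,2)
  grid max=3 at (4,2)
Step 2: ant0:(1,3)->N->(0,3) | ant1:(2,0)->N->(1,0) | ant2:(4,2)->N->(3,2)
  grid max=2 at (4,2)
Step 3: ant0:(0,3)->S->(1,3) | ant1:(1,0)->E->(1,1) | ant2:(3,2)->S->(4,2)
  grid max=3 at (4,2)
Step 4: ant0:(1,3)->N->(0,3) | ant1:(1,1)->N->(0,1) | ant2:(4,2)->N->(3,2)
  grid max=2 at (4,2)
Final grid:
  0 1 0 1
  0 1 0 0
  0 0 0 0
  0 0 1 0
  0 0 2 0
Max pheromone 2 at (4,2)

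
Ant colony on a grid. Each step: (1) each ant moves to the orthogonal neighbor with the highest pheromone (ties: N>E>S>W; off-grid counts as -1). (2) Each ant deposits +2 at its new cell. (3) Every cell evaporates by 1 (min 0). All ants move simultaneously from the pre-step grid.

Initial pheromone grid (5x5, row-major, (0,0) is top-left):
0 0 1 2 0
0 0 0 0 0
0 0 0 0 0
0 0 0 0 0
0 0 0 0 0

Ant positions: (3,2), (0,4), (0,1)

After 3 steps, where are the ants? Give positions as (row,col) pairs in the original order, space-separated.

Step 1: ant0:(3,2)->N->(2,2) | ant1:(0,4)->W->(0,3) | ant2:(0,1)->E->(0,2)
  grid max=3 at (0,3)
Step 2: ant0:(2,2)->N->(1,2) | ant1:(0,3)->W->(0,2) | ant2:(0,2)->E->(0,3)
  grid max=4 at (0,3)
Step 3: ant0:(1,2)->N->(0,2) | ant1:(0,2)->E->(0,3) | ant2:(0,3)->W->(0,2)
  grid max=6 at (0,2)

(0,2) (0,3) (0,2)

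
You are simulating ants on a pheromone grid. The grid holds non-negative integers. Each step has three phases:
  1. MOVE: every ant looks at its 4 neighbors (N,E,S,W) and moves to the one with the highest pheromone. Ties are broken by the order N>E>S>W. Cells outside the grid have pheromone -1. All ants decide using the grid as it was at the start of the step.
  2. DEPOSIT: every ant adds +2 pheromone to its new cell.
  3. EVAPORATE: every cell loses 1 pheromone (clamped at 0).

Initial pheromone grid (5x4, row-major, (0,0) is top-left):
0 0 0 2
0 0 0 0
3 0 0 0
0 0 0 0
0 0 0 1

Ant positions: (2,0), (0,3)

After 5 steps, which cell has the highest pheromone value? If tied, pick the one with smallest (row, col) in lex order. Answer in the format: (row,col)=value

Step 1: ant0:(2,0)->N->(1,0) | ant1:(0,3)->S->(1,3)
  grid max=2 at (2,0)
Step 2: ant0:(1,0)->S->(2,0) | ant1:(1,3)->N->(0,3)
  grid max=3 at (2,0)
Step 3: ant0:(2,0)->N->(1,0) | ant1:(0,3)->S->(1,3)
  grid max=2 at (2,0)
Step 4: ant0:(1,0)->S->(2,0) | ant1:(1,3)->N->(0,3)
  grid max=3 at (2,0)
Step 5: ant0:(2,0)->N->(1,0) | ant1:(0,3)->S->(1,3)
  grid max=2 at (2,0)
Final grid:
  0 0 0 1
  1 0 0 1
  2 0 0 0
  0 0 0 0
  0 0 0 0
Max pheromone 2 at (2,0)

Answer: (2,0)=2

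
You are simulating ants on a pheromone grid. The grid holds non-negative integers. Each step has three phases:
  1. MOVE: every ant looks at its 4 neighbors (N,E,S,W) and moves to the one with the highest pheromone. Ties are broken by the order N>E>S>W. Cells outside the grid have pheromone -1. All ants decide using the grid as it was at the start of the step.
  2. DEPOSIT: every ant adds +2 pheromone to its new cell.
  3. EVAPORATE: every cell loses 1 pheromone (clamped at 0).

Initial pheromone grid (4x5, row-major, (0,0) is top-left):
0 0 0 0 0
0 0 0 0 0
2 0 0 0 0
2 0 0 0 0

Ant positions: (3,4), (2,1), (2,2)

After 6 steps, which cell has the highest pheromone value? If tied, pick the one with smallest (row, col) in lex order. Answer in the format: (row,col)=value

Step 1: ant0:(3,4)->N->(2,4) | ant1:(2,1)->W->(2,0) | ant2:(2,2)->N->(1,2)
  grid max=3 at (2,0)
Step 2: ant0:(2,4)->N->(1,4) | ant1:(2,0)->S->(3,0) | ant2:(1,2)->N->(0,2)
  grid max=2 at (2,0)
Step 3: ant0:(1,4)->N->(0,4) | ant1:(3,0)->N->(2,0) | ant2:(0,2)->E->(0,3)
  grid max=3 at (2,0)
Step 4: ant0:(0,4)->W->(0,3) | ant1:(2,0)->S->(3,0) | ant2:(0,3)->E->(0,4)
  grid max=2 at (0,3)
Step 5: ant0:(0,3)->E->(0,4) | ant1:(3,0)->N->(2,0) | ant2:(0,4)->W->(0,3)
  grid max=3 at (0,3)
Step 6: ant0:(0,4)->W->(0,3) | ant1:(2,0)->S->(3,0) | ant2:(0,3)->E->(0,4)
  grid max=4 at (0,3)
Final grid:
  0 0 0 4 4
  0 0 0 0 0
  2 0 0 0 0
  2 0 0 0 0
Max pheromone 4 at (0,3)

Answer: (0,3)=4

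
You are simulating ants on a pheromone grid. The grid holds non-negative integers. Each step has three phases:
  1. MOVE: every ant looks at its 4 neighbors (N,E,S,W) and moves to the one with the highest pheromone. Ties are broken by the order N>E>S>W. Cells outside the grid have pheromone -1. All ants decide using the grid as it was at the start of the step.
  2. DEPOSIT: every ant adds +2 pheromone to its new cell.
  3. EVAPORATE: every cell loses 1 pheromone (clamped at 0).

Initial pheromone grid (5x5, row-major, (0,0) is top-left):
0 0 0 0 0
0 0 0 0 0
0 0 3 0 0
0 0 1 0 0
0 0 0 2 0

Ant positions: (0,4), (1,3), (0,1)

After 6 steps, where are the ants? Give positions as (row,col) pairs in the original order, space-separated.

Step 1: ant0:(0,4)->S->(1,4) | ant1:(1,3)->N->(0,3) | ant2:(0,1)->E->(0,2)
  grid max=2 at (2,2)
Step 2: ant0:(1,4)->N->(0,4) | ant1:(0,3)->W->(0,2) | ant2:(0,2)->E->(0,3)
  grid max=2 at (0,2)
Step 3: ant0:(0,4)->W->(0,3) | ant1:(0,2)->E->(0,3) | ant2:(0,3)->W->(0,2)
  grid max=5 at (0,3)
Step 4: ant0:(0,3)->W->(0,2) | ant1:(0,3)->W->(0,2) | ant2:(0,2)->E->(0,3)
  grid max=6 at (0,2)
Step 5: ant0:(0,2)->E->(0,3) | ant1:(0,2)->E->(0,3) | ant2:(0,3)->W->(0,2)
  grid max=9 at (0,3)
Step 6: ant0:(0,3)->W->(0,2) | ant1:(0,3)->W->(0,2) | ant2:(0,2)->E->(0,3)
  grid max=10 at (0,2)

(0,2) (0,2) (0,3)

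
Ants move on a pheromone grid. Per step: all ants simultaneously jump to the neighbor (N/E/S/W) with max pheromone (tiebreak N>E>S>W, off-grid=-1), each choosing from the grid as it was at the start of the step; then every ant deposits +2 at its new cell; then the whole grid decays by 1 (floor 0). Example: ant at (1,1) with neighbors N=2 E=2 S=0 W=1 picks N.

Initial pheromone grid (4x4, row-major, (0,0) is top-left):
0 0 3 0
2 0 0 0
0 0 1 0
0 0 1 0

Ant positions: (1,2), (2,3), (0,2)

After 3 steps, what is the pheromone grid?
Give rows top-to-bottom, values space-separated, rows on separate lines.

After step 1: ants at (0,2),(2,2),(0,3)
  0 0 4 1
  1 0 0 0
  0 0 2 0
  0 0 0 0
After step 2: ants at (0,3),(1,2),(0,2)
  0 0 5 2
  0 0 1 0
  0 0 1 0
  0 0 0 0
After step 3: ants at (0,2),(0,2),(0,3)
  0 0 8 3
  0 0 0 0
  0 0 0 0
  0 0 0 0

0 0 8 3
0 0 0 0
0 0 0 0
0 0 0 0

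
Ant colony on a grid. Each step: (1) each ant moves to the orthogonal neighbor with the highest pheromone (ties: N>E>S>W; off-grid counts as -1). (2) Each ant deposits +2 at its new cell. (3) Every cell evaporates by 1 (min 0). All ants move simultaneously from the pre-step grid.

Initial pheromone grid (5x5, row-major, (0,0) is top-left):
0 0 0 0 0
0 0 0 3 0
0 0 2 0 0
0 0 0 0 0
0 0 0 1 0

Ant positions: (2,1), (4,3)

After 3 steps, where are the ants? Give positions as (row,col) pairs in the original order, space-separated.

Step 1: ant0:(2,1)->E->(2,2) | ant1:(4,3)->N->(3,3)
  grid max=3 at (2,2)
Step 2: ant0:(2,2)->N->(1,2) | ant1:(3,3)->N->(2,3)
  grid max=2 at (2,2)
Step 3: ant0:(1,2)->S->(2,2) | ant1:(2,3)->W->(2,2)
  grid max=5 at (2,2)

(2,2) (2,2)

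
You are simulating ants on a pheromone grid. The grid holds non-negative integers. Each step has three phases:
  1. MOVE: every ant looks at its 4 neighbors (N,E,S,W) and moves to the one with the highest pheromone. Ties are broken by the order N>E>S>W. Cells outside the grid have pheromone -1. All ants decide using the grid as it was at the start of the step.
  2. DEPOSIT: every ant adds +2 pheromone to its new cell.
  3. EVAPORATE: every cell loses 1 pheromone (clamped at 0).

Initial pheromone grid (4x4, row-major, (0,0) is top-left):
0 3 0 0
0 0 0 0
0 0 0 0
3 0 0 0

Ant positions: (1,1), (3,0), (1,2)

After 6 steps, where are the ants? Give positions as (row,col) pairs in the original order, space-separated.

Step 1: ant0:(1,1)->N->(0,1) | ant1:(3,0)->N->(2,0) | ant2:(1,2)->N->(0,2)
  grid max=4 at (0,1)
Step 2: ant0:(0,1)->E->(0,2) | ant1:(2,0)->S->(3,0) | ant2:(0,2)->W->(0,1)
  grid max=5 at (0,1)
Step 3: ant0:(0,2)->W->(0,1) | ant1:(3,0)->N->(2,0) | ant2:(0,1)->E->(0,2)
  grid max=6 at (0,1)
Step 4: ant0:(0,1)->E->(0,2) | ant1:(2,0)->S->(3,0) | ant2:(0,2)->W->(0,1)
  grid max=7 at (0,1)
Step 5: ant0:(0,2)->W->(0,1) | ant1:(3,0)->N->(2,0) | ant2:(0,1)->E->(0,2)
  grid max=8 at (0,1)
Step 6: ant0:(0,1)->E->(0,2) | ant1:(2,0)->S->(3,0) | ant2:(0,2)->W->(0,1)
  grid max=9 at (0,1)

(0,2) (3,0) (0,1)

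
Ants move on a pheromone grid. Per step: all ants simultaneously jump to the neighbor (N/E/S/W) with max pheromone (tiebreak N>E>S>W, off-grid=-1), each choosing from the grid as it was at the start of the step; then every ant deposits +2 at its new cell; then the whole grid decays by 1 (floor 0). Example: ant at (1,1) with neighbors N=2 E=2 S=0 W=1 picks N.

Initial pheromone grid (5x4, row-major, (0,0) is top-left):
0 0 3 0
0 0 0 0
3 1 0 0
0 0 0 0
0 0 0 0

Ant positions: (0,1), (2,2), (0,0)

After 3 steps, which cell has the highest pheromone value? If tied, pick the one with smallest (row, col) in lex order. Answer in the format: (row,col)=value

Step 1: ant0:(0,1)->E->(0,2) | ant1:(2,2)->W->(2,1) | ant2:(0,0)->E->(0,1)
  grid max=4 at (0,2)
Step 2: ant0:(0,2)->W->(0,1) | ant1:(2,1)->W->(2,0) | ant2:(0,1)->E->(0,2)
  grid max=5 at (0,2)
Step 3: ant0:(0,1)->E->(0,2) | ant1:(2,0)->E->(2,1) | ant2:(0,2)->W->(0,1)
  grid max=6 at (0,2)
Final grid:
  0 3 6 0
  0 0 0 0
  2 2 0 0
  0 0 0 0
  0 0 0 0
Max pheromone 6 at (0,2)

Answer: (0,2)=6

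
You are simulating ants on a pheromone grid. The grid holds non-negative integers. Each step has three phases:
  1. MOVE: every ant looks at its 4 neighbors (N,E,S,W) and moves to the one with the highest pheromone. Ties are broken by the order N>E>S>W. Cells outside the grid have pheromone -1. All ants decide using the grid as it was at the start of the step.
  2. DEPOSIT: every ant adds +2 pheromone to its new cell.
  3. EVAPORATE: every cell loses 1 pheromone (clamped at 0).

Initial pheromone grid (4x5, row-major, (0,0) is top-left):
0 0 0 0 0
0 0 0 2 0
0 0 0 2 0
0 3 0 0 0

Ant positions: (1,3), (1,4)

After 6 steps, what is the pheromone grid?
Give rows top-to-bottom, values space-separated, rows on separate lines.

After step 1: ants at (2,3),(1,3)
  0 0 0 0 0
  0 0 0 3 0
  0 0 0 3 0
  0 2 0 0 0
After step 2: ants at (1,3),(2,3)
  0 0 0 0 0
  0 0 0 4 0
  0 0 0 4 0
  0 1 0 0 0
After step 3: ants at (2,3),(1,3)
  0 0 0 0 0
  0 0 0 5 0
  0 0 0 5 0
  0 0 0 0 0
After step 4: ants at (1,3),(2,3)
  0 0 0 0 0
  0 0 0 6 0
  0 0 0 6 0
  0 0 0 0 0
After step 5: ants at (2,3),(1,3)
  0 0 0 0 0
  0 0 0 7 0
  0 0 0 7 0
  0 0 0 0 0
After step 6: ants at (1,3),(2,3)
  0 0 0 0 0
  0 0 0 8 0
  0 0 0 8 0
  0 0 0 0 0

0 0 0 0 0
0 0 0 8 0
0 0 0 8 0
0 0 0 0 0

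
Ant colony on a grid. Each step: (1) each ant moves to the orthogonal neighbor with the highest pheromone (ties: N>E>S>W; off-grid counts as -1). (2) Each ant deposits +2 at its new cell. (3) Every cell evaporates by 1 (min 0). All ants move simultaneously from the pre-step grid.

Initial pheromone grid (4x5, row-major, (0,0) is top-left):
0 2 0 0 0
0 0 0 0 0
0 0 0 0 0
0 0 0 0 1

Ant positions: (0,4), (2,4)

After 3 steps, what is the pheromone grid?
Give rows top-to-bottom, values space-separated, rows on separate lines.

After step 1: ants at (1,4),(3,4)
  0 1 0 0 0
  0 0 0 0 1
  0 0 0 0 0
  0 0 0 0 2
After step 2: ants at (0,4),(2,4)
  0 0 0 0 1
  0 0 0 0 0
  0 0 0 0 1
  0 0 0 0 1
After step 3: ants at (1,4),(3,4)
  0 0 0 0 0
  0 0 0 0 1
  0 0 0 0 0
  0 0 0 0 2

0 0 0 0 0
0 0 0 0 1
0 0 0 0 0
0 0 0 0 2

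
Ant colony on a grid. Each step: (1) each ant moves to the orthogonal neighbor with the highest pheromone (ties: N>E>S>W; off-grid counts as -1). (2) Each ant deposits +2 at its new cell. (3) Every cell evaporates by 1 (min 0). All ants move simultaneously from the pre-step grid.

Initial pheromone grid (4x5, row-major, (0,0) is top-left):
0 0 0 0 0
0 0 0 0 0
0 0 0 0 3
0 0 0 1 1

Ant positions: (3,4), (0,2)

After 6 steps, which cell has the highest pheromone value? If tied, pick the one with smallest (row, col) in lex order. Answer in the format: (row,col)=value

Step 1: ant0:(3,4)->N->(2,4) | ant1:(0,2)->E->(0,3)
  grid max=4 at (2,4)
Step 2: ant0:(2,4)->N->(1,4) | ant1:(0,3)->E->(0,4)
  grid max=3 at (2,4)
Step 3: ant0:(1,4)->S->(2,4) | ant1:(0,4)->S->(1,4)
  grid max=4 at (2,4)
Step 4: ant0:(2,4)->N->(1,4) | ant1:(1,4)->S->(2,4)
  grid max=5 at (2,4)
Step 5: ant0:(1,4)->S->(2,4) | ant1:(2,4)->N->(1,4)
  grid max=6 at (2,4)
Step 6: ant0:(2,4)->N->(1,4) | ant1:(1,4)->S->(2,4)
  grid max=7 at (2,4)
Final grid:
  0 0 0 0 0
  0 0 0 0 5
  0 0 0 0 7
  0 0 0 0 0
Max pheromone 7 at (2,4)

Answer: (2,4)=7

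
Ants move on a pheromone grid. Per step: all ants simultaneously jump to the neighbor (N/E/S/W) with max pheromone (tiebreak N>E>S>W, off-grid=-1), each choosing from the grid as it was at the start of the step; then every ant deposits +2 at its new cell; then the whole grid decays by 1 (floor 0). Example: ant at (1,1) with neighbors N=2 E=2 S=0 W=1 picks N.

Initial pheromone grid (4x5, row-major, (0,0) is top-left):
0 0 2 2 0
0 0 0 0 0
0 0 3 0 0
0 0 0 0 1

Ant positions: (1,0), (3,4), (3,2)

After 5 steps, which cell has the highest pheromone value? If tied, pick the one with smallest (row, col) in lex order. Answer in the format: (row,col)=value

Answer: (2,2)=4

Derivation:
Step 1: ant0:(1,0)->N->(0,0) | ant1:(3,4)->N->(2,4) | ant2:(3,2)->N->(2,2)
  grid max=4 at (2,2)
Step 2: ant0:(0,0)->E->(0,1) | ant1:(2,4)->N->(1,4) | ant2:(2,2)->N->(1,2)
  grid max=3 at (2,2)
Step 3: ant0:(0,1)->E->(0,2) | ant1:(1,4)->N->(0,4) | ant2:(1,2)->S->(2,2)
  grid max=4 at (2,2)
Step 4: ant0:(0,2)->E->(0,3) | ant1:(0,4)->S->(1,4) | ant2:(2,2)->N->(1,2)
  grid max=3 at (2,2)
Step 5: ant0:(0,3)->E->(0,4) | ant1:(1,4)->N->(0,4) | ant2:(1,2)->S->(2,2)
  grid max=4 at (2,2)
Final grid:
  0 0 0 0 3
  0 0 0 0 0
  0 0 4 0 0
  0 0 0 0 0
Max pheromone 4 at (2,2)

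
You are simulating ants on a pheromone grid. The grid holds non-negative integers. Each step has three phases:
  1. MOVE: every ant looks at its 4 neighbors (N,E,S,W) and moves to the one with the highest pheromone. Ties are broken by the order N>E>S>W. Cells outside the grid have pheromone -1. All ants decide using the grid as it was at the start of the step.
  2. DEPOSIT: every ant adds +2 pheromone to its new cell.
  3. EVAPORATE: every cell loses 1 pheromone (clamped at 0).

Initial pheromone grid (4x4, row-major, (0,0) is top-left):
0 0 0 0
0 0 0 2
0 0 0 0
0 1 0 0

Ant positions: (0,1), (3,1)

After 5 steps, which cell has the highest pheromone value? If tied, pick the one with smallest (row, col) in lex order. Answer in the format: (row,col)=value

Step 1: ant0:(0,1)->E->(0,2) | ant1:(3,1)->N->(2,1)
  grid max=1 at (0,2)
Step 2: ant0:(0,2)->E->(0,3) | ant1:(2,1)->N->(1,1)
  grid max=1 at (0,3)
Step 3: ant0:(0,3)->S->(1,3) | ant1:(1,1)->N->(0,1)
  grid max=1 at (0,1)
Step 4: ant0:(1,3)->N->(0,3) | ant1:(0,1)->E->(0,2)
  grid max=1 at (0,2)
Step 5: ant0:(0,3)->W->(0,2) | ant1:(0,2)->E->(0,3)
  grid max=2 at (0,2)
Final grid:
  0 0 2 2
  0 0 0 0
  0 0 0 0
  0 0 0 0
Max pheromone 2 at (0,2)

Answer: (0,2)=2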